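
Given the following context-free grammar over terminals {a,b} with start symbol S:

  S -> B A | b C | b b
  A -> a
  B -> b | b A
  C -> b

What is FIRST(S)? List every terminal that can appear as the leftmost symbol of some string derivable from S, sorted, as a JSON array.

Compute FIRST by fixpoint:
iter 1:
  A via A→a: +{a}
  B via B→b: +{b}
  C via C→b: +{b}
  S via S→B A: +{b}
  FIRST[S]={b}  FIRST[A]={a}  FIRST[B]={b}  FIRST[C]={b}
iter 2: (stable)
  FIRST[S]={b}  FIRST[A]={a}  FIRST[B]={b}  FIRST[C]={b}

FIRST(S) = ["b"]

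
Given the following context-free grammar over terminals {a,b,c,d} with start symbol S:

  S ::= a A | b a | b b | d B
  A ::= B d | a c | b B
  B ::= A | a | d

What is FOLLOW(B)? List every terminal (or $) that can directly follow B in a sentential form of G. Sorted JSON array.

FIRST sets, iterate to fixpoint:
pass 1:
  A via A→a c: +{a}
  A via A→b B: +{b}
  B via B→A: +{a,b}
  B via B→d: +{d}
  S via S→a A: +{a}
  S via S→b a: +{b}
  S via S→d B: +{d}
  FIRST[S]={a,b,d}  FIRST[A]={a,b}  FIRST[B]={a,b,d}
pass 2:
  A via A→B d: +{d}
  FIRST[S]={a,b,d}  FIRST[A]={a,b,d}  FIRST[B]={a,b,d}
pass 3: (no change)
  FIRST[S]={a,b,d}  FIRST[A]={a,b,d}  FIRST[B]={a,b,d}

FOLLOW iteration:
seed FOLLOW(S) with $
[1]
  A→B d: FOLLOW(B) ⊇ FIRST(d) = {d}; new: +{d}
  B→A: FOLLOW(A) ⊇ FOLLOW(B) ⊇ {d}; new: +{d}
  S→a A: FOLLOW(A) ⊇ FOLLOW(S) ⊇ {$}; new: +{$}
  S→d B: FOLLOW(B) ⊇ FOLLOW(S) ⊇ {$}; new: +{$}
  FOLLOW[S]={$}  FOLLOW[A]={$,d}  FOLLOW[B]={$,d}
[2] (stable)
  FOLLOW[S]={$}  FOLLOW[A]={$,d}  FOLLOW[B]={$,d}

FOLLOW(B) = ["$", "d"]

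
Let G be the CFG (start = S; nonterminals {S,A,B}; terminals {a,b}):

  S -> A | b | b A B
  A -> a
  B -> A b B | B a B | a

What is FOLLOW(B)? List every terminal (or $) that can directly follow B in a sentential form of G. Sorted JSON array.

FIRST iteration:
pass 1:
  A via A→a: +{a}
  B via B→A b B: +{a}
  S via S→A: +{a}
  S via S→b: +{b}
  FIRST[S]={a,b}  FIRST[A]={a}  FIRST[B]={a}
pass 2: (no change)
  FIRST[S]={a,b}  FIRST[A]={a}  FIRST[B]={a}

FOLLOW iteration:
initialize: $ ∈ FOLLOW(S)
pass 1:
  B→A b B: FOLLOW(A) ⊇ FIRST(b) = {b}; new: +{b}
  B→B a B: FOLLOW(B) ⊇ FIRST(a) = {a}; new: +{a}
  S→A: FOLLOW(A) ⊇ FOLLOW(S) ⊇ {$}; new: +{$}
  S→b A B: FOLLOW(A) ⊇ FIRST(B) = {a}; new: +{a}
  S→b A B: FOLLOW(B) ⊇ FOLLOW(S) ⊇ {$}; new: +{$}
  FOLLOW(S)={$}  FOLLOW(A)={$,a,b}  FOLLOW(B)={$,a}
pass 2: — fixpoint
  FOLLOW(S)={$}  FOLLOW(A)={$,a,b}  FOLLOW(B)={$,a}

FOLLOW(B) = ["$", "a"]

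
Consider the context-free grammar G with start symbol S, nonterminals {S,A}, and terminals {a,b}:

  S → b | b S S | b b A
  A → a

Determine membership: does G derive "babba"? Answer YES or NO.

Convert to CNF:
  S -> T0 X1 | T0 X2 | b
  A -> a
  T0 -> b
  X1 -> S S
  X2 -> T0 A

CYK table (by increasing span):
  T[0,0] 'b' = {S,T0}  orig:{S}
  T[1,1] 'a' = {A}
  T[2,2] 'b' = {S,T0}  orig:{S}
  T[3,3] 'b' = {S,T0}  orig:{S}
  T[4,4] 'a' = {A}
  T[0,1] 'ba' = {X2}  orig:{}
  T[1,2] 'ab' = ∅
  T[2,3] 'bb' = {X1}  orig:{}
  T[3,4] 'ba' = {X2}  orig:{}
  T[0,2] 'bab' = ∅
  T[1,3] 'abb' = ∅
  T[2,4] 'bba' = {S}
  T[0,3] 'babb' = ∅
  T[1,4] 'abba' = ∅
  T[0,4] 'babba' = ∅

S ∉ T[0,4] ⇒ NO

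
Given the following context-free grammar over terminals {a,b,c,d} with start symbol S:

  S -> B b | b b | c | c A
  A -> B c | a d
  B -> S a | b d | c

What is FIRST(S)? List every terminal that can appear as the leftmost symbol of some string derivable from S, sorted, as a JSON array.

FIRST sets, iterate to fixpoint:
iter 1:
  A via A→a d: +{a}
  B via B→b d: +{b}
  B via B→c: +{c}
  S via S→B b: +{b,c}
  FIRST(S)={b,c}  FIRST(A)={a}  FIRST(B)={b,c}
iter 2:
  A via A→B c: +{b,c}
  FIRST(S)={b,c}  FIRST(A)={a,b,c}  FIRST(B)={b,c}
iter 3: (no change)
  FIRST(S)={b,c}  FIRST(A)={a,b,c}  FIRST(B)={b,c}

FIRST(S) = ["b", "c"]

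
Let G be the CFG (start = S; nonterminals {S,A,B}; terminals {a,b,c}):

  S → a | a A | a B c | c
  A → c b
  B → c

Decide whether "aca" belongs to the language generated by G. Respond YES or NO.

CNF form of G:
  S -> T2 A | T2 X3 | a | c
  A -> T0 T1
  B -> c
  T0 -> c
  T1 -> b
  T2 -> a
  X3 -> B T0

CYK fill:
  cell(0,0) a: {S,T2}  orig:{S}
  cell(1,1) c: {B,S,T0}  orig:{B,S}
  cell(2,2) a: {S,T2}  orig:{S}
  cell(0,1) ac: ∅
  cell(1,2) ca: ∅
  cell(0,2) aca: ∅

S ∉ T[0,2] ⇒ NO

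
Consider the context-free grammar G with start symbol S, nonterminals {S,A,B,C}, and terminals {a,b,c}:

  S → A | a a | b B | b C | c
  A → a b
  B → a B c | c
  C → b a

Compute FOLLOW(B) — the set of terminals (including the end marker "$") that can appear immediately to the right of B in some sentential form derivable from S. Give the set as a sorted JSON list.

Compute FIRST by fixpoint:
pass 1:
  A via A→a b: +{a}
  B via B→a B c: +{a}
  B via B→c: +{c}
  C via C→b a: +{b}
  S via S→A: +{a}
  S via S→b B: +{b}
  S via S→c: +{c}
  FIRST(S)={a,b,c}  FIRST(A)={a}  FIRST(B)={a,c}  FIRST(C)={b}
pass 2: done
  FIRST(S)={a,b,c}  FIRST(A)={a}  FIRST(B)={a,c}  FIRST(C)={b}

FOLLOW sets:
FOLLOW(S) := {$}
round 1:
  B→a B c: FOLLOW(B) ⊇ FIRST(c) = {c}; new: +{c}
  S→A: FOLLOW(A) ⊇ FOLLOW(S) ⊇ {$}; new: +{$}
  S→b B: FOLLOW(B) ⊇ FOLLOW(S) ⊇ {$}; new: +{$}
  S→b C: FOLLOW(C) ⊇ FOLLOW(S) ⊇ {$}; new: +{$}
  FOLLOW(S)={$}  FOLLOW(A)={$}  FOLLOW(B)={$,c}  FOLLOW(C)={$}
round 2: (no change)
  FOLLOW(S)={$}  FOLLOW(A)={$}  FOLLOW(B)={$,c}  FOLLOW(C)={$}

FOLLOW(B) = ["$", "c"]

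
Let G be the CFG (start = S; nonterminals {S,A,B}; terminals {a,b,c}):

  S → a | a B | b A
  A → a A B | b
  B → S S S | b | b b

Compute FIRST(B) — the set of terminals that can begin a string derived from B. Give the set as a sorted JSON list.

FIRST iteration:
round 1:
  A via A→a A B: +{a}
  A via A→b: +{b}
  B via B→b: +{b}
  S via S→a: +{a}
  S via S→b A: +{b}
  S: {a,b}  A: {a,b}  B: {b}
round 2:
  B via B→S S S: +{a}
  S: {a,b}  A: {a,b}  B: {a,b}
round 3: — fixpoint
  S: {a,b}  A: {a,b}  B: {a,b}

FIRST(B) = ["a", "b"]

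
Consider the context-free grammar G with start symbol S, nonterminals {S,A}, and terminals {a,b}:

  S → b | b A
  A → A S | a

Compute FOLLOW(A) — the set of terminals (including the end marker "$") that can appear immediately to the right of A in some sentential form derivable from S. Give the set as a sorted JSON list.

FIRST sets, iterate to fixpoint:
pass 1:
  A via A→a: +{a}
  S via S→b: +{b}
  FIRST[S]={b}  FIRST[A]={a}
pass 2: — fixpoint
  FIRST[S]={b}  FIRST[A]={a}

FOLLOW iteration:
initialize: $ ∈ FOLLOW(S)
pass 1:
  A→A S: FOLLOW(A) ⊇ FIRST(S) = {b}; new: +{b}
  A→A S: FOLLOW(S) ⊇ FOLLOW(A) ⊇ {b}; new: +{b}
  S→b A: FOLLOW(A) ⊇ FOLLOW(S) ⊇ {$,b}; new: +{$}
  S: {$,b}  A: {$,b}
pass 2: done
  S: {$,b}  A: {$,b}

FOLLOW(A) = ["$", "b"]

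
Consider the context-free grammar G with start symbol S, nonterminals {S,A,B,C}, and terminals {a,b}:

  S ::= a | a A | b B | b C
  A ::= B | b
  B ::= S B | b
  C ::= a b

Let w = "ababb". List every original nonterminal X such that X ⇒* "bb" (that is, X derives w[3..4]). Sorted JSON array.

Convert to CNF:
  S -> T0 A | T1 B | T1 C | a
  A -> S B | b
  B -> S B | b
  C -> T0 T1
  T0 -> a
  T1 -> b

Fill CYK table bottom-up — only the sub-triangle for w[3..4]:
  cell(3,3) b: {A,B,T1}  orig:{A,B}
  cell(4,4) b: {A,B,T1}  orig:{A,B}
  cell(3,4) bb: {S}

Original NTs in T[3,4] deriving "bb": ["S"]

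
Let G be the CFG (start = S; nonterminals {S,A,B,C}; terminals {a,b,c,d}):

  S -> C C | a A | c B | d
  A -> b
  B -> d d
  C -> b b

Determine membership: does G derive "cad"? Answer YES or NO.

Convert to CNF:
  S -> C C | T2 A | T3 B | d
  A -> b
  B -> T0 T0
  C -> T1 T1
  T0 -> d
  T1 -> b
  T2 -> a
  T3 -> c

CYK table (by increasing span):
  cell(0,0) c: {T3}  orig:{}
  cell(1,1) a: {T2}  orig:{}
  cell(2,2) d: {S,T0}  orig:{S}
  cell(0,1) ca: ∅
  cell(1,2) ad: ∅
  cell(0,2) cad: ∅

S ∉ T[0,2] ⇒ NO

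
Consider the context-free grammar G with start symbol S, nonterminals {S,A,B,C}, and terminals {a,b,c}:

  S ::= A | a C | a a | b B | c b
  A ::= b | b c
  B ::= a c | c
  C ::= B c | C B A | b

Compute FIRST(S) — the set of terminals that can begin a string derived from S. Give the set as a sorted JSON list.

FIRST sets, iterate to fixpoint:
iter 1:
  A via A→b: +{b}
  B via B→a c: +{a}
  B via B→c: +{c}
  C via C→B c: +{a,c}
  C via C→b: +{b}
  S via S→A: +{b}
  S via S→a C: +{a}
  S via S→c b: +{c}
  FIRST[S]={a,b,c}  FIRST[A]={b}  FIRST[B]={a,c}  FIRST[C]={a,b,c}
iter 2: (stable)
  FIRST[S]={a,b,c}  FIRST[A]={b}  FIRST[B]={a,c}  FIRST[C]={a,b,c}

FIRST(S) = ["a", "b", "c"]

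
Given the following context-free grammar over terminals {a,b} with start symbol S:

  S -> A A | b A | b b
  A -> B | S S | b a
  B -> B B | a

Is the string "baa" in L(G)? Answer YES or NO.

Convert to CNF:
  S -> A A | T0 A | T0 T0
  A -> B B | S S | T0 T1 | a
  B -> B B | a
  T0 -> b
  T1 -> a

CYK fill:
  [0..0]={T0}  "b"  orig:{}
  [1..1]={A,B,T1}  "a"  orig:{A,B}
  [2..2]={A,B,T1}  "a"  orig:{A,B}
  [0..1]={A,S}  "ba"
  [1..2]={A,B,S}  "aa"
  [0..2]={S}  "baa"

S ∈ T[0,2] ⇒ YES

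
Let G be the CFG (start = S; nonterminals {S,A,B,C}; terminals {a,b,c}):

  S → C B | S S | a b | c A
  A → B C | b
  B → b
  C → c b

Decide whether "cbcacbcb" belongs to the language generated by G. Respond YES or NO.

CNF form of G:
  S -> C B | S S | T0 A | T2 T1
  A -> B C | b
  B -> b
  C -> T0 T1
  T0 -> c
  T1 -> b
  T2 -> a

Fill CYK table bottom-up:
  [0..0]={T0}  "c"  orig:{}
  [1..1]={A,B,T1}  "b"  orig:{A,B}
  [2..2]={T0}  "c"  orig:{}
  [3..3]={T2}  "a"  orig:{}
  [4..4]={T0}  "c"  orig:{}
  [5..5]={A,B,T1}  "b"  orig:{A,B}
  [6..6]={T0}  "c"  orig:{}
  [7..7]={A,B,T1}  "b"  orig:{A,B}
  [0..1]={C,S}  "cb"
  [1..2]=∅  "bc"
  [2..3]=∅  "ca"
  [3..4]=∅  "ac"
  [4..5]={C,S}  "cb"
  [5..6]=∅  "bc"
  [6..7]={C,S}  "cb"
  [0..2]=∅  "cbc"
  [1..3]=∅  "bca"
  [2..4]=∅  "cac"
  [3..5]=∅  "acb"
  [4..6]=∅  "cbc"
  [5..7]={A}  "bcb"
  [0..3]=∅  "cbca"
  [1..4]=∅  "bcac"
  [2..5]=∅  "cacb"
  [3..6]=∅  "acbc"
  [4..7]={S}  "cbcb"
  [0..4]=∅  "cbcac"
  [1..5]=∅  "bcacb"
  [2..6]=∅  "cacbc"
  [3..7]=∅  "acbcb"
  [0..5]=∅  "cbcacb"
  [1..6]=∅  "bcacbc"
  [2..7]=∅  "cacbcb"
  [0..6]=∅  "cbcacbc"
  [1..7]=∅  "bcacbcb"
  [0..7]=∅  "cbcacbcb"

S ∉ T[0,7] ⇒ NO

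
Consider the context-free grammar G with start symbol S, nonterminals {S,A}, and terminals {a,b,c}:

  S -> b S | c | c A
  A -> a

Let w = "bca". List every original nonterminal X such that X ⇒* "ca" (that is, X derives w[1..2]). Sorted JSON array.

CNF form of G:
  S -> T0 S | T1 A | c
  A -> a
  T0 -> b
  T1 -> c

Fill CYK table bottom-up (cells [i..j] with 1 ≤ i ≤ j ≤ 2 only):
  [1..1]={S,T1}  "c"  orig:{S}
  [2..2]={A}  "a"
  [1..2]={S}  "ca"

Original NTs in T[1,2] deriving "ca": ["S"]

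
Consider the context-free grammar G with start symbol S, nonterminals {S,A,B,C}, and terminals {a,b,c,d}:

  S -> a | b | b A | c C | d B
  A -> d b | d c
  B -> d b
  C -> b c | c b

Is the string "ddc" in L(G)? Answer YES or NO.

CNF form of G:
  S -> T0 B | T1 A | T2 C | a | b
  A -> T0 T1 | T0 T2
  B -> T0 T1
  C -> T1 T2 | T2 T1
  T0 -> d
  T1 -> b
  T2 -> c

Fill CYK table bottom-up:
  T[0,0] 'd' = {T0}  orig:{}
  T[1,1] 'd' = {T0}  orig:{}
  T[2,2] 'c' = {T2}  orig:{}
  T[0,1] 'dd' = ∅
  T[1,2] 'dc' = {A}
  T[0,2] 'ddc' = ∅

S ∉ T[0,2] ⇒ NO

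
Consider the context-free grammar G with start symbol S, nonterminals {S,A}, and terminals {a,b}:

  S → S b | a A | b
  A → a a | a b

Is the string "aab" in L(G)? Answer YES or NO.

CNF form of G:
  S -> S T1 | T0 A | b
  A -> T0 T0 | T0 T1
  T0 -> a
  T1 -> b

CYK table (by increasing span):
  cell(0,0) a: {T0}  orig:{}
  cell(1,1) a: {T0}  orig:{}
  cell(2,2) b: {S,T1}  orig:{S}
  cell(0,1) aa: {A}
  cell(1,2) ab: {A}
  cell(0,2) aab: {S}

S ∈ T[0,2] ⇒ YES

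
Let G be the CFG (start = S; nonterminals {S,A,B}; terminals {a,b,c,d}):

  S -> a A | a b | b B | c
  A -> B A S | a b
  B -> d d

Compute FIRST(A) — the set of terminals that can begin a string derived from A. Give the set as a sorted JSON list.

FIRST sets, iterate to fixpoint:
iter 1:
  A via A→a b: +{a}
  B via B→d d: +{d}
  S via S→a A: +{a}
  S via S→b B: +{b}
  S via S→c: +{c}
  FIRST[S]={a,b,c}  FIRST[A]={a}  FIRST[B]={d}
iter 2:
  A via A→B A S: +{d}
  FIRST[S]={a,b,c}  FIRST[A]={a,d}  FIRST[B]={d}
iter 3: (no change)
  FIRST[S]={a,b,c}  FIRST[A]={a,d}  FIRST[B]={d}

FIRST(A) = ["a", "d"]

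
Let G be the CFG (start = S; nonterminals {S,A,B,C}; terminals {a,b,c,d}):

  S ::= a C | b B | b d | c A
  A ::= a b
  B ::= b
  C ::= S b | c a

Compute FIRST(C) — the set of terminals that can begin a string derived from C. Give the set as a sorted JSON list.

FIRST sets, iterate to fixpoint:
pass 1:
  A via A→a b: +{a}
  B via B→b: +{b}
  C via C→c a: +{c}
  S via S→a C: +{a}
  S via S→b B: +{b}
  S via S→c A: +{c}
  S: {a,b,c}  A: {a}  B: {b}  C: {c}
pass 2:
  C via C→S b: +{a,b}
  S: {a,b,c}  A: {a}  B: {b}  C: {a,b,c}
pass 3: (no change)
  S: {a,b,c}  A: {a}  B: {b}  C: {a,b,c}

FIRST(C) = ["a", "b", "c"]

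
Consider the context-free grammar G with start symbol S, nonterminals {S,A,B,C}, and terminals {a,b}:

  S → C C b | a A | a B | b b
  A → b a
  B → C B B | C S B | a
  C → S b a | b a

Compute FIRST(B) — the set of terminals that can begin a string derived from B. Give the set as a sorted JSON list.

FIRST iteration:
[1]
  A via A→b a: +{b}
  B via B→a: +{a}
  C via C→b a: +{b}
  S via S→C C b: +{b}
  S via S→a A: +{a}
  S: {a,b}  A: {b}  B: {a}  C: {b}
[2]
  B via B→C B B: +{b}
  C via C→S b a: +{a}
  S: {a,b}  A: {b}  B: {a,b}  C: {a,b}
[3] done
  S: {a,b}  A: {b}  B: {a,b}  C: {a,b}

FIRST(B) = ["a", "b"]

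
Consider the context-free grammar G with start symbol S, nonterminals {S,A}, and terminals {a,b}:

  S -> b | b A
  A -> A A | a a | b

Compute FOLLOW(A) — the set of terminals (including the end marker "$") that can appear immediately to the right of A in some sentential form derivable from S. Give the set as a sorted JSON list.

FIRST iteration:
pass 1:
  A via A→a a: +{a}
  A via A→b: +{b}
  S via S→b: +{b}
  FIRST(S)={b}  FIRST(A)={a,b}
pass 2: done
  FIRST(S)={b}  FIRST(A)={a,b}

FOLLOW sets:
seed FOLLOW(S) with $
[1]
  A→A A: FOLLOW(A) ⊇ FIRST(A) = {a,b}; new: +{a,b}
  S→b A: FOLLOW(A) ⊇ FOLLOW(S) ⊇ {$}; new: +{$}
  S: {$}  A: {$,a,b}
[2] (stable)
  S: {$}  A: {$,a,b}

FOLLOW(A) = ["$", "a", "b"]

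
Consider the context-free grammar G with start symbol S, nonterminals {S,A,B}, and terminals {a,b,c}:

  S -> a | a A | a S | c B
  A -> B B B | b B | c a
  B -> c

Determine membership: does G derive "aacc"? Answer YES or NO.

CNF form of G:
  S -> T1 B | T2 A | T2 S | a
  A -> B X3 | T0 B | T1 T2
  B -> c
  T0 -> b
  T1 -> c
  T2 -> a
  X3 -> B B

CYK fill:
  T[0,0] 'a' = {S,T2}  orig:{S}
  T[1,1] 'a' = {S,T2}  orig:{S}
  T[2,2] 'c' = {B,T1}  orig:{B}
  T[3,3] 'c' = {B,T1}  orig:{B}
  T[0,1] 'aa' = {S}
  T[1,2] 'ac' = ∅
  T[2,3] 'cc' = {S,X3}  orig:{S}
  T[0,2] 'aac' = ∅
  T[1,3] 'acc' = {S}
  T[0,3] 'aacc' = {S}

S ∈ T[0,3] ⇒ YES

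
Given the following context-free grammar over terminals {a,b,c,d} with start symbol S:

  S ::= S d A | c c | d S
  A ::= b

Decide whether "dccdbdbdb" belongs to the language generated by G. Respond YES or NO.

CNF form of G:
  S -> S X2 | T0 S | T1 T1
  A -> b
  T0 -> d
  T1 -> c
  X2 -> T0 A

Fill CYK table bottom-up:
  cell(0,0) d: {T0}  orig:{}
  cell(1,1) c: {T1}  orig:{}
  cell(2,2) c: {T1}  orig:{}
  cell(3,3) d: {T0}  orig:{}
  cell(4,4) b: {A}
  cell(5,5) d: {T0}  orig:{}
  cell(6,6) b: {A}
  cell(7,7) d: {T0}  orig:{}
  cell(8,8) b: {A}
  cell(0,1) dc: ∅
  cell(1,2) cc: {S}
  cell(2,3) cd: ∅
  cell(3,4) db: {X2}  orig:{}
  cell(4,5) bd: ∅
  cell(5,6) db: {X2}  orig:{}
  cell(6,7) bd: ∅
  cell(7,8) db: {X2}  orig:{}
  cell(0,2) dcc: {S}
  cell(1,3) ccd: ∅
  cell(2,4) cdb: ∅
  cell(3,5) dbd: ∅
  cell(4,6) bdb: ∅
  cell(5,7) dbd: ∅
  cell(6,8) bdb: ∅
  cell(0,3) dccd: ∅
  cell(1,4) ccdb: {S}
  cell(2,5) cdbd: ∅
  cell(3,6) dbdb: ∅
  cell(4,7) bdbd: ∅
  cell(5,8) dbdb: ∅
  cell(0,4) dccdb: {S}
  cell(1,5) ccdbd: ∅
  cell(2,6) cdbdb: ∅
  cell(3,7) dbdbd: ∅
  cell(4,8) bdbdb: ∅
  cell(0,5) dccdbd: ∅
  cell(1,6) ccdbdb: {S}
  cell(2,7) cdbdbd: ∅
  cell(3,8) dbdbdb: ∅
  cell(0,6) dccdbdb: {S}
  cell(1,7) ccdbdbd: ∅
  cell(2,8) cdbdbdb: ∅
  cell(0,7) dccdbdbd: ∅
  cell(1,8) ccdbdbdb: {S}
  cell(0,8) dccdbdbdb: {S}

S ∈ T[0,8] ⇒ YES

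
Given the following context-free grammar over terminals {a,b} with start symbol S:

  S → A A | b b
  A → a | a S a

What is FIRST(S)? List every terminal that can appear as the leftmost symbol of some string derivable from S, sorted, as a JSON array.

FIRST iteration:
[1]
  A via A→a: +{a}
  S via S→A A: +{a}
  S via S→b b: +{b}
  S: {a,b}  A: {a}
[2] (no change)
  S: {a,b}  A: {a}

FIRST(S) = ["a", "b"]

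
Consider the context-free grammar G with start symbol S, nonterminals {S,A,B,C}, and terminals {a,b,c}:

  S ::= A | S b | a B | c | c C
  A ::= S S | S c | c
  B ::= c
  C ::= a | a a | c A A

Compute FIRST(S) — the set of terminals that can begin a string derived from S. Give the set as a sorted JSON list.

FIRST iteration:
[1]
  A via A→c: +{c}
  B via B→c: +{c}
  C via C→a: +{a}
  C via C→c A A: +{c}
  S via S→A: +{c}
  S via S→a B: +{a}
  FIRST[S]={a,c}  FIRST[A]={c}  FIRST[B]={c}  FIRST[C]={a,c}
[2]
  A via A→S S: +{a}
  FIRST[S]={a,c}  FIRST[A]={a,c}  FIRST[B]={c}  FIRST[C]={a,c}
[3] (stable)
  FIRST[S]={a,c}  FIRST[A]={a,c}  FIRST[B]={c}  FIRST[C]={a,c}

FIRST(S) = ["a", "c"]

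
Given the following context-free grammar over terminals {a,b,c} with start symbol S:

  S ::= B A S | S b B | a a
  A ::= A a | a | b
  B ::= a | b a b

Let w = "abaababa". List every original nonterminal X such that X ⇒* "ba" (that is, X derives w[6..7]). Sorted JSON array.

Convert to CNF:
  S -> B X3 | S X4 | T0 T0
  A -> A T0 | a | b
  B -> T1 X2 | a
  T0 -> a
  T1 -> b
  X2 -> T0 T1
  X3 -> A S
  X4 -> T1 B

Fill CYK table bottom-up, restricted to cells inside w[6..7]:
  T[6,6] 'b' = {A,T1}  orig:{A}
  T[7,7] 'a' = {A,B,T0}  orig:{A,B}
  T[6,7] 'ba' = {A,X4}  orig:{A}

Original NTs in T[6,7] deriving "ba": ["A"]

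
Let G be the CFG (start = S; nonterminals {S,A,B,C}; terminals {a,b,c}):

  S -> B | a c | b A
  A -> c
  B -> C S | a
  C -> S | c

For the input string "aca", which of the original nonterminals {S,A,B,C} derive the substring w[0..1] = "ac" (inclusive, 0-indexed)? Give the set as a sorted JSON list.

Convert to CNF:
  S -> C S | T0 T1 | T2 A | a
  A -> c
  B -> C S | a
  C -> C S | T0 T1 | T2 A | a | c
  T0 -> a
  T1 -> c
  T2 -> b

CYK fill — only the sub-triangle for w[0..1]:
  cell(0,0) a: {B,C,S,T0}  orig:{B,C,S}
  cell(1,1) c: {A,C,T1}  orig:{A,C}
  cell(0,1) ac: {C,S}

Original NTs in T[0,1] deriving "ac": ["C", "S"]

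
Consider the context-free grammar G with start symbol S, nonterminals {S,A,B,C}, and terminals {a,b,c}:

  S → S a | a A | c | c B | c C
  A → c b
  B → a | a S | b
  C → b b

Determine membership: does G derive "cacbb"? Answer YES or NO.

CNF form of G:
  S -> S T2 | T0 B | T0 C | T2 A | c
  A -> T0 T1
  B -> T2 S | a | b
  C -> T1 T1
  T0 -> c
  T1 -> b
  T2 -> a

CYK fill:
  cell(0,0) c: {S,T0}  orig:{S}
  cell(1,1) a: {B,T2}  orig:{B}
  cell(2,2) c: {S,T0}  orig:{S}
  cell(3,3) b: {B,T1}  orig:{B}
  cell(4,4) b: {B,T1}  orig:{B}
  cell(0,1) ca: {S}
  cell(1,2) ac: {B}
  cell(2,3) cb: {A,S}
  cell(3,4) bb: {C}
  cell(0,2) cac: {S}
  cell(1,3) acb: {B,S}
  cell(2,4) cbb: {S}
  cell(0,3) cacb: {S}
  cell(1,4) acbb: {B}
  cell(0,4) cacbb: {S}

S ∈ T[0,4] ⇒ YES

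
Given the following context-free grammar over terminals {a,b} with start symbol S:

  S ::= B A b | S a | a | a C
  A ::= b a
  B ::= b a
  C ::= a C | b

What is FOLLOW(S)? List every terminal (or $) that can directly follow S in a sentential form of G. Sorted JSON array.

FIRST sets, iterate to fixpoint:
pass 1:
  A via A→b a: +{b}
  B via B→b a: +{b}
  C via C→a C: +{a}
  C via C→b: +{b}
  S via S→B A b: +{b}
  S via S→a: +{a}
  S: {a,b}  A: {b}  B: {b}  C: {a,b}
pass 2: done
  S: {a,b}  A: {b}  B: {b}  C: {a,b}

FOLLOW iteration:
seed FOLLOW(S) with $
pass 1:
  S→B A b: FOLLOW(B) ⊇ FIRST(A) = {b}; new: +{b}
  S→B A b: FOLLOW(A) ⊇ FIRST(b) = {b}; new: +{b}
  S→S a: FOLLOW(S) ⊇ FIRST(a) = {a}; new: +{a}
  S→a C: FOLLOW(C) ⊇ FOLLOW(S) ⊇ {$,a}; new: +{$,a}
  FOLLOW[S]={$,a}  FOLLOW[A]={b}  FOLLOW[B]={b}  FOLLOW[C]={$,a}
pass 2: (no change)
  FOLLOW[S]={$,a}  FOLLOW[A]={b}  FOLLOW[B]={b}  FOLLOW[C]={$,a}

FOLLOW(S) = ["$", "a"]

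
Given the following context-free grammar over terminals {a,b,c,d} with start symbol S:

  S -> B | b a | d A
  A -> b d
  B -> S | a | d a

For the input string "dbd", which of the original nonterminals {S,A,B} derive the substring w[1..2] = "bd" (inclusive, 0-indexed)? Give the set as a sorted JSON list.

Convert to CNF:
  S -> T0 T2 | T1 A | T1 T2 | a
  A -> T0 T1
  B -> T0 T2 | T1 A | T1 T2 | a
  T0 -> b
  T1 -> d
  T2 -> a

CYK fill (cells [i..j] with 1 ≤ i ≤ j ≤ 2 only):
  [1..1]={T0}  "b"  orig:{}
  [2..2]={T1}  "d"  orig:{}
  [1..2]={A}  "bd"

Original NTs in T[1,2] deriving "bd": ["A"]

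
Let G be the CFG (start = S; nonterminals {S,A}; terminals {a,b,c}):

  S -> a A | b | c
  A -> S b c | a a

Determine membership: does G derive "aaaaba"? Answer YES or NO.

Convert to CNF:
  S -> T2 A | b | c
  A -> S X3 | T2 T2
  T0 -> b
  T1 -> c
  T2 -> a
  X3 -> T0 T1

CYK table (by increasing span):
  cell(0,0) a: {T2}  orig:{}
  cell(1,1) a: {T2}  orig:{}
  cell(2,2) a: {T2}  orig:{}
  cell(3,3) a: {T2}  orig:{}
  cell(4,4) b: {S,T0}  orig:{S}
  cell(5,5) a: {T2}  orig:{}
  cell(0,1) aa: {A}
  cell(1,2) aa: {A}
  cell(2,3) aa: {A}
  cell(3,4) ab: ∅
  cell(4,5) ba: ∅
  cell(0,2) aaa: {S}
  cell(1,3) aaa: {S}
  cell(2,4) aab: ∅
  cell(3,5) aba: ∅
  cell(0,3) aaaa: ∅
  cell(1,4) aaab: ∅
  cell(2,5) aaba: ∅
  cell(0,4) aaaab: ∅
  cell(1,5) aaaba: ∅
  cell(0,5) aaaaba: ∅

S ∉ T[0,5] ⇒ NO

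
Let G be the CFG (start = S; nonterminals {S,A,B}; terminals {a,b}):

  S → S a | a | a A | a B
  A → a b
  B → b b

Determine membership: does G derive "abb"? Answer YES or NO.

Convert to CNF:
  S -> S T0 | T0 A | T0 B | a
  A -> T0 T1
  B -> T1 T1
  T0 -> a
  T1 -> b

CYK table (by increasing span):
  cell(0,0) a: {S,T0}  orig:{S}
  cell(1,1) b: {T1}  orig:{}
  cell(2,2) b: {T1}  orig:{}
  cell(0,1) ab: {A}
  cell(1,2) bb: {B}
  cell(0,2) abb: {S}

S ∈ T[0,2] ⇒ YES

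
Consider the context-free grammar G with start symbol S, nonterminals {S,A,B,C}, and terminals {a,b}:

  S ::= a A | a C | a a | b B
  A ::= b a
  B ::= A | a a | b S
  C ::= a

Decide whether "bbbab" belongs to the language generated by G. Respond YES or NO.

Convert to CNF:
  S -> T0 B | T1 A | T1 C | T1 T1
  A -> T0 T1
  B -> T0 S | T0 T1 | T1 T1
  C -> a
  T0 -> b
  T1 -> a

CYK table (by increasing span):
  [0..0]={T0}  "b"  orig:{}
  [1..1]={T0}  "b"  orig:{}
  [2..2]={T0}  "b"  orig:{}
  [3..3]={C,T1}  "a"  orig:{C}
  [4..4]={T0}  "b"  orig:{}
  [0..1]=∅  "bb"
  [1..2]=∅  "bb"
  [2..3]={A,B}  "ba"
  [3..4]=∅  "ab"
  [0..2]=∅  "bbb"
  [1..3]={S}  "bba"
  [2..4]=∅  "bab"
  [0..3]={B}  "bbba"
  [1..4]=∅  "bbab"
  [0..4]=∅  "bbbab"

S ∉ T[0,4] ⇒ NO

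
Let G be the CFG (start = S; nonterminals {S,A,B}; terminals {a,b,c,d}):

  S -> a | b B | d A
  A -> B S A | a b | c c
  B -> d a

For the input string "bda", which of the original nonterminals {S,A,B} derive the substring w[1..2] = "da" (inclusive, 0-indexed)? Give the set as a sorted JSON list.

Convert to CNF:
  S -> T1 B | T3 A | a
  A -> B X4 | T0 T1 | T2 T2
  B -> T3 T0
  T0 -> a
  T1 -> b
  T2 -> c
  T3 -> d
  X4 -> S A

CYK fill, restricted to cells inside w[1..2]:
  T[1,1] 'd' = {T3}  orig:{}
  T[2,2] 'a' = {S,T0}  orig:{S}
  T[1,2] 'da' = {B}

Original NTs in T[1,2] deriving "da": ["B"]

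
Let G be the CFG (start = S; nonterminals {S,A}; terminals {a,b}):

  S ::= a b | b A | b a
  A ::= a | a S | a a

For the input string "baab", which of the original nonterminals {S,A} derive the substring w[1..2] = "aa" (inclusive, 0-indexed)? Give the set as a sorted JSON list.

Convert to CNF:
  S -> T0 T1 | T1 A | T1 T0
  A -> T0 S | T0 T0 | a
  T0 -> a
  T1 -> b

CYK fill — only the sub-triangle for w[1..2]:
  T[1,1] 'a' = {A,T0}  orig:{A}
  T[2,2] 'a' = {A,T0}  orig:{A}
  T[1,2] 'aa' = {A}

Original NTs in T[1,2] deriving "aa": ["A"]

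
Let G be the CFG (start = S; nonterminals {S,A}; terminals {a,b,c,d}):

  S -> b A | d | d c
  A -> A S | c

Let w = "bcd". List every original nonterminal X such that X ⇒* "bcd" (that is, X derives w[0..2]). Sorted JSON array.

CNF form of G:
  S -> T0 A | T1 T2 | d
  A -> A S | c
  T0 -> b
  T1 -> d
  T2 -> c

CYK fill — only the sub-triangle for w[0..2]:
  T[0,0] 'b' = {T0}  orig:{}
  T[1,1] 'c' = {A,T2}  orig:{A}
  T[2,2] 'd' = {S,T1}  orig:{S}
  T[0,1] 'bc' = {S}
  T[1,2] 'cd' = {A}
  T[0,2] 'bcd' = {S}

Original NTs in T[0,2] deriving "bcd": ["S"]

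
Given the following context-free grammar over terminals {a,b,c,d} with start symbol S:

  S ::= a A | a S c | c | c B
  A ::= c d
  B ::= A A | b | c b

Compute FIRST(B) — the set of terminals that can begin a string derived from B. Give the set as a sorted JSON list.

FIRST sets, iterate to fixpoint:
[1]
  A via A→c d: +{c}
  B via B→A A: +{c}
  B via B→b: +{b}
  S via S→a A: +{a}
  S via S→c: +{c}
  S: {a,c}  A: {c}  B: {b,c}
[2] done
  S: {a,c}  A: {c}  B: {b,c}

FIRST(B) = ["b", "c"]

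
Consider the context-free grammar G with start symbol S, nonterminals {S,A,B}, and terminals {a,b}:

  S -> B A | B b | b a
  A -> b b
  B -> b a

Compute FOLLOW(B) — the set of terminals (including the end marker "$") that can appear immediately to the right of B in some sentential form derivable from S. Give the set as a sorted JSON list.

FIRST iteration:
pass 1:
  A via A→b b: +{b}
  B via B→b a: +{b}
  S via S→B A: +{b}
  FIRST[S]={b}  FIRST[A]={b}  FIRST[B]={b}
pass 2: (stable)
  FIRST[S]={b}  FIRST[A]={b}  FIRST[B]={b}

FOLLOW sets:
initialize: $ ∈ FOLLOW(S)
round 1:
  S→B A: FOLLOW(B) ⊇ FIRST(A) = {b}; new: +{b}
  S→B A: FOLLOW(A) ⊇ FOLLOW(S) ⊇ {$}; new: +{$}
  S: {$}  A: {$}  B: {b}
round 2: (no change)
  S: {$}  A: {$}  B: {b}

FOLLOW(B) = ["b"]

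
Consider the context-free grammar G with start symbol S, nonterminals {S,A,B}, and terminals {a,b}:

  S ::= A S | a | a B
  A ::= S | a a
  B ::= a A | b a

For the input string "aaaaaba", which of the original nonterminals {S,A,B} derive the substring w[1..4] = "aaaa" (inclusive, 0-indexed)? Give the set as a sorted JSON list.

Convert to CNF:
  S -> A S | T0 B | a
  A -> A S | T0 B | T0 T0 | a
  B -> T0 A | T1 T0
  T0 -> a
  T1 -> b

CYK table (by increasing span), restricted to cells inside w[1..4]:
  [1..1]={A,S,T0}  "a"  orig:{A,S}
  [2..2]={A,S,T0}  "a"  orig:{A,S}
  [3..3]={A,S,T0}  "a"  orig:{A,S}
  [4..4]={A,S,T0}  "a"  orig:{A,S}
  [1..2]={A,B,S}  "aa"
  [2..3]={A,B,S}  "aa"
  [3..4]={A,B,S}  "aa"
  [1..3]={A,B,S}  "aaa"
  [2..4]={A,B,S}  "aaa"
  [1..4]={A,B,S}  "aaaa"

Original NTs in T[1,4] deriving "aaaa": ["A", "B", "S"]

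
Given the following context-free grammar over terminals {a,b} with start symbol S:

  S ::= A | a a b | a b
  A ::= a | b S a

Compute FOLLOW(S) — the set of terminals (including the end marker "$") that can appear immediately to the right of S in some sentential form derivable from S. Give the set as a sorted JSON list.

FIRST iteration:
iter 1:
  A via A→a: +{a}
  A via A→b S a: +{b}
  S via S→A: +{a,b}
  FIRST[S]={a,b}  FIRST[A]={a,b}
iter 2: (stable)
  FIRST[S]={a,b}  FIRST[A]={a,b}

FOLLOW sets:
initialize: $ ∈ FOLLOW(S)
iter 1:
  A→b S a: FOLLOW(S) ⊇ FIRST(a) = {a}; new: +{a}
  S→A: FOLLOW(A) ⊇ FOLLOW(S) ⊇ {$,a}; new: +{$,a}
  S: {$,a}  A: {$,a}
iter 2: (no change)
  S: {$,a}  A: {$,a}

FOLLOW(S) = ["$", "a"]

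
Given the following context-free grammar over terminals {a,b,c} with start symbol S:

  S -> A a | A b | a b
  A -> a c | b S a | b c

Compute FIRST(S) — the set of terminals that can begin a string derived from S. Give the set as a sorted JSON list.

FIRST iteration:
round 1:
  A via A→a c: +{a}
  A via A→b S a: +{b}
  S via S→A a: +{a,b}
  S: {a,b}  A: {a,b}
round 2: (no change)
  S: {a,b}  A: {a,b}

FIRST(S) = ["a", "b"]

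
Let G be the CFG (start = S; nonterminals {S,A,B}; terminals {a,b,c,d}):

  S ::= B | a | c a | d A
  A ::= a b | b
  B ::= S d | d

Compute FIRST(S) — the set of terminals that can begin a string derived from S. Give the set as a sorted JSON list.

FIRST iteration:
round 1:
  A via A→a b: +{a}
  A via A→b: +{b}
  B via B→d: +{d}
  S via S→B: +{d}
  S via S→a: +{a}
  S via S→c a: +{c}
  FIRST(S)={a,c,d}  FIRST(A)={a,b}  FIRST(B)={d}
round 2:
  B via B→S d: +{a,c}
  FIRST(S)={a,c,d}  FIRST(A)={a,b}  FIRST(B)={a,c,d}
round 3: — fixpoint
  FIRST(S)={a,c,d}  FIRST(A)={a,b}  FIRST(B)={a,c,d}

FIRST(S) = ["a", "c", "d"]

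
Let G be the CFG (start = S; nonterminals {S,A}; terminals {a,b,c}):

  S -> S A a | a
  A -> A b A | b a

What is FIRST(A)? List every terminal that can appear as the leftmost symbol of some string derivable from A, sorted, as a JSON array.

FIRST sets, iterate to fixpoint:
[1]
  A via A→b a: +{b}
  S via S→a: +{a}
  FIRST(S)={a}  FIRST(A)={b}
[2] — fixpoint
  FIRST(S)={a}  FIRST(A)={b}

FIRST(A) = ["b"]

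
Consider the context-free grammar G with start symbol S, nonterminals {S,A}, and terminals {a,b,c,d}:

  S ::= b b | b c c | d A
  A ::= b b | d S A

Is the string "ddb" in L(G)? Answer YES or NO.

CNF form of G:
  S -> T0 T0 | T0 X4 | T1 A
  A -> T0 T0 | T1 X3
  T0 -> b
  T1 -> d
  T2 -> c
  X3 -> S A
  X4 -> T2 T2

CYK table (by increasing span):
  T[0,0] 'd' = {T1}  orig:{}
  T[1,1] 'd' = {T1}  orig:{}
  T[2,2] 'b' = {T0}  orig:{}
  T[0,1] 'dd' = ∅
  T[1,2] 'db' = ∅
  T[0,2] 'ddb' = ∅

S ∉ T[0,2] ⇒ NO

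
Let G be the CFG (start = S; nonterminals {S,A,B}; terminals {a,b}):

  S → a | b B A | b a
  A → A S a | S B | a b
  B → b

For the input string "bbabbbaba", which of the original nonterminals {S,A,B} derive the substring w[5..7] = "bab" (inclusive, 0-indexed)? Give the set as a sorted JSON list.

Convert to CNF:
  S -> T1 T0 | T1 X3 | a
  A -> A X2 | S B | T0 T1
  B -> b
  T0 -> a
  T1 -> b
  X2 -> S T0
  X3 -> B A

Fill CYK table bottom-up, restricted to cells inside w[5..7]:
  cell(5,5) b: {B,T1}  orig:{B}
  cell(6,6) a: {S,T0}  orig:{S}
  cell(7,7) b: {B,T1}  orig:{B}
  cell(5,6) ba: {S}
  cell(6,7) ab: {A}
  cell(5,7) bab: {A,X3}  orig:{A}

Original NTs in T[5,7] deriving "bab": ["A"]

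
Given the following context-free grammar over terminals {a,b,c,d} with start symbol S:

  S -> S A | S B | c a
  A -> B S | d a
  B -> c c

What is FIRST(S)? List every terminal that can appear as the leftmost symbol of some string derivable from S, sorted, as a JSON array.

FIRST sets, iterate to fixpoint:
[1]
  A via A→d a: +{d}
  B via B→c c: +{c}
  S via S→c a: +{c}
  FIRST[S]={c}  FIRST[A]={d}  FIRST[B]={c}
[2]
  A via A→B S: +{c}
  FIRST[S]={c}  FIRST[A]={c,d}  FIRST[B]={c}
[3] — fixpoint
  FIRST[S]={c}  FIRST[A]={c,d}  FIRST[B]={c}

FIRST(S) = ["c"]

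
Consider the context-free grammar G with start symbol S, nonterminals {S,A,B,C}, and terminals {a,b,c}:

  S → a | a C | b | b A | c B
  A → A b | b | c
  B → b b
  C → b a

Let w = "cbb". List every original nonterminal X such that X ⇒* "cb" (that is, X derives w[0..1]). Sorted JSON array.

Convert to CNF:
  S -> T0 A | T1 C | T2 B | a | b
  A -> A T0 | b | c
  B -> T0 T0
  C -> T0 T1
  T0 -> b
  T1 -> a
  T2 -> c

Fill CYK table bottom-up, restricted to cells inside w[0..1]:
  T[0,0] 'c' = {A,T2}  orig:{A}
  T[1,1] 'b' = {A,S,T0}  orig:{A,S}
  T[0,1] 'cb' = {A}

Original NTs in T[0,1] deriving "cb": ["A"]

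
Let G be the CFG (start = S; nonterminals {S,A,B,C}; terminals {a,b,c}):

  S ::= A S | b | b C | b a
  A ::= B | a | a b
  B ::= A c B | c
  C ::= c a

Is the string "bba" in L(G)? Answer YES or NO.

CNF form of G:
  S -> A S | T2 C | T2 T1 | b
  A -> A X3 | T1 T2 | a | c
  B -> A X4 | c
  C -> T0 T1
  T0 -> c
  T1 -> a
  T2 -> b
  X3 -> T0 B
  X4 -> T0 B

CYK table (by increasing span):
  [0..0]={S,T2}  "b"  orig:{S}
  [1..1]={S,T2}  "b"  orig:{S}
  [2..2]={A,T1}  "a"  orig:{A}
  [0..1]=∅  "bb"
  [1..2]={S}  "ba"
  [0..2]=∅  "bba"

S ∉ T[0,2] ⇒ NO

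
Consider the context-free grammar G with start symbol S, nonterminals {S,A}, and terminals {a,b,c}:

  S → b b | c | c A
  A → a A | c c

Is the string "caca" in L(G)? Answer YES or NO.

Convert to CNF:
  S -> T1 A | T2 T2 | c
  A -> T0 A | T1 T1
  T0 -> a
  T1 -> c
  T2 -> b

Fill CYK table bottom-up:
  cell(0,0) c: {S,T1}  orig:{S}
  cell(1,1) a: {T0}  orig:{}
  cell(2,2) c: {S,T1}  orig:{S}
  cell(3,3) a: {T0}  orig:{}
  cell(0,1) ca: ∅
  cell(1,2) ac: ∅
  cell(2,3) ca: ∅
  cell(0,2) cac: ∅
  cell(1,3) aca: ∅
  cell(0,3) caca: ∅

S ∉ T[0,3] ⇒ NO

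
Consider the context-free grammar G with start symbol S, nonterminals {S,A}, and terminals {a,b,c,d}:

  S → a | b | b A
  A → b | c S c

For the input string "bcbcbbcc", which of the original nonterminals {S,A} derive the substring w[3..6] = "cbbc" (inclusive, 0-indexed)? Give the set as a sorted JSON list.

CNF form of G:
  S -> T1 A | a | b
  A -> T0 X2 | b
  T0 -> c
  T1 -> b
  X2 -> S T0

CYK table (by increasing span), restricted to cells inside w[3..6]:
  [3..3]={T0}  "c"  orig:{}
  [4..4]={A,S,T1}  "b"  orig:{A,S}
  [5..5]={A,S,T1}  "b"  orig:{A,S}
  [6..6]={T0}  "c"  orig:{}
  [3..4]=∅  "cb"
  [4..5]={S}  "bb"
  [5..6]={X2}  "bc"  orig:{}
  [3..5]=∅  "cbb"
  [4..6]={X2}  "bbc"  orig:{}
  [3..6]={A}  "cbbc"

Original NTs in T[3,6] deriving "cbbc": ["A"]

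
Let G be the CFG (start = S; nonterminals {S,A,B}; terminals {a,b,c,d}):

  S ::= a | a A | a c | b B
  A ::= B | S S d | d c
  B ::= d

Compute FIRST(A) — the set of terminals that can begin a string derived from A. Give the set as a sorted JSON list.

FIRST iteration:
iter 1:
  A via A→d c: +{d}
  B via B→d: +{d}
  S via S→a: +{a}
  S via S→b B: +{b}
  FIRST(S)={a,b}  FIRST(A)={d}  FIRST(B)={d}
iter 2:
  A via A→S S d: +{a,b}
  FIRST(S)={a,b}  FIRST(A)={a,b,d}  FIRST(B)={d}
iter 3: (stable)
  FIRST(S)={a,b}  FIRST(A)={a,b,d}  FIRST(B)={d}

FIRST(A) = ["a", "b", "d"]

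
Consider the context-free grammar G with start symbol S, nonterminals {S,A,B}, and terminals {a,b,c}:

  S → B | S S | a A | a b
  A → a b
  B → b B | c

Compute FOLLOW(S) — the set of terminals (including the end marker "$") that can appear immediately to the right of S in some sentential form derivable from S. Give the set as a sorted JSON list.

FIRST iteration:
iter 1:
  A via A→a b: +{a}
  B via B→b B: +{b}
  B via B→c: +{c}
  S via S→B: +{b,c}
  S via S→a A: +{a}
  FIRST[S]={a,b,c}  FIRST[A]={a}  FIRST[B]={b,c}
iter 2: (stable)
  FIRST[S]={a,b,c}  FIRST[A]={a}  FIRST[B]={b,c}

FOLLOW iteration:
FOLLOW(S) := {$}
round 1:
  S→B: FOLLOW(B) ⊇ FOLLOW(S) ⊇ {$}; new: +{$}
  S→S S: FOLLOW(S) ⊇ FIRST(S) = {a,b,c}; new: +{a,b,c}
  S→a A: FOLLOW(A) ⊇ FOLLOW(S) ⊇ {$,a,b,c}; new: +{$,a,b,c}
  FOLLOW[S]={$,a,b,c}  FOLLOW[A]={$,a,b,c}  FOLLOW[B]={$}
round 2:
  S→B: FOLLOW(B) ⊇ FOLLOW(S) ⊇ {$,a,b,c}; new: +{a,b,c}
  FOLLOW[S]={$,a,b,c}  FOLLOW[A]={$,a,b,c}  FOLLOW[B]={$,a,b,c}
round 3: (no change)
  FOLLOW[S]={$,a,b,c}  FOLLOW[A]={$,a,b,c}  FOLLOW[B]={$,a,b,c}

FOLLOW(S) = ["$", "a", "b", "c"]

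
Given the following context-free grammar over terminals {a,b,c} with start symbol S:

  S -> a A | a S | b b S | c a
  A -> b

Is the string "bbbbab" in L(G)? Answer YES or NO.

CNF form of G:
  S -> T0 A | T0 S | T1 X3 | T2 T0
  A -> b
  T0 -> a
  T1 -> b
  T2 -> c
  X3 -> T1 S

CYK fill:
  cell(0,0) b: {A,T1}  orig:{A}
  cell(1,1) b: {A,T1}  orig:{A}
  cell(2,2) b: {A,T1}  orig:{A}
  cell(3,3) b: {A,T1}  orig:{A}
  cell(4,4) a: {T0}  orig:{}
  cell(5,5) b: {A,T1}  orig:{A}
  cell(0,1) bb: ∅
  cell(1,2) bb: ∅
  cell(2,3) bb: ∅
  cell(3,4) ba: ∅
  cell(4,5) ab: {S}
  cell(0,2) bbb: ∅
  cell(1,3) bbb: ∅
  cell(2,4) bba: ∅
  cell(3,5) bab: {X3}  orig:{}
  cell(0,3) bbbb: ∅
  cell(1,4) bbba: ∅
  cell(2,5) bbab: {S}
  cell(0,4) bbbba: ∅
  cell(1,5) bbbab: {X3}  orig:{}
  cell(0,5) bbbbab: {S}

S ∈ T[0,5] ⇒ YES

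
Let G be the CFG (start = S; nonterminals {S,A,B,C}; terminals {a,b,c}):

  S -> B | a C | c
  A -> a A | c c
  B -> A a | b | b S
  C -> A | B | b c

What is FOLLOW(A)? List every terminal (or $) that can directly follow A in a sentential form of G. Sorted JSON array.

FIRST sets, iterate to fixpoint:
[1]
  A via A→a A: +{a}
  A via A→c c: +{c}
  B via B→A a: +{a,c}
  B via B→b: +{b}
  C via C→A: +{a,c}
  C via C→B: +{b}
  S via S→B: +{a,b,c}
  FIRST(S)={a,b,c}  FIRST(A)={a,c}  FIRST(B)={a,b,c}  FIRST(C)={a,b,c}
[2] (stable)
  FIRST(S)={a,b,c}  FIRST(A)={a,c}  FIRST(B)={a,b,c}  FIRST(C)={a,b,c}

Compute FOLLOW by fixpoint:
seed FOLLOW(S) with $
[1]
  B→A a: FOLLOW(A) ⊇ FIRST(a) = {a}; new: +{a}
  S→B: FOLLOW(B) ⊇ FOLLOW(S) ⊇ {$}; new: +{$}
  S→a C: FOLLOW(C) ⊇ FOLLOW(S) ⊇ {$}; new: +{$}
  FOLLOW[S]={$}  FOLLOW[A]={a}  FOLLOW[B]={$}  FOLLOW[C]={$}
[2]
  C→A: FOLLOW(A) ⊇ FOLLOW(C) ⊇ {$}; new: +{$}
  FOLLOW[S]={$}  FOLLOW[A]={$,a}  FOLLOW[B]={$}  FOLLOW[C]={$}
[3] — fixpoint
  FOLLOW[S]={$}  FOLLOW[A]={$,a}  FOLLOW[B]={$}  FOLLOW[C]={$}

FOLLOW(A) = ["$", "a"]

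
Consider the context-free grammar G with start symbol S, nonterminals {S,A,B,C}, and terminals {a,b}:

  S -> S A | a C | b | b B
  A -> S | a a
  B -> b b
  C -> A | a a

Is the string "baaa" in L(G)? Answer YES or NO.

Convert to CNF:
  S -> S A | T0 C | T1 B | b
  A -> S A | T0 C | T0 T0 | T1 B | b
  B -> T1 T1
  C -> S A | T0 C | T0 T0 | T1 B | b
  T0 -> a
  T1 -> b

Fill CYK table bottom-up:
  cell(0,0) b: {A,C,S,T1}  orig:{A,C,S}
  cell(1,1) a: {T0}  orig:{}
  cell(2,2) a: {T0}  orig:{}
  cell(3,3) a: {T0}  orig:{}
  cell(0,1) ba: ∅
  cell(1,2) aa: {A,C}
  cell(2,3) aa: {A,C}
  cell(0,2) baa: {A,C,S}
  cell(1,3) aaa: {A,C,S}
  cell(0,3) baaa: {A,C,S}

S ∈ T[0,3] ⇒ YES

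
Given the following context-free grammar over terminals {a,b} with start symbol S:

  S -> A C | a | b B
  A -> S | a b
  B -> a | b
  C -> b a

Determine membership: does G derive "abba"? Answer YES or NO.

CNF form of G:
  S -> A C | T1 B | a
  A -> A C | T0 T1 | T1 B | a
  B -> a | b
  C -> T1 T0
  T0 -> a
  T1 -> b

Fill CYK table bottom-up:
  [0..0]={A,B,S,T0}  "a"  orig:{A,B,S}
  [1..1]={B,T1}  "b"  orig:{B}
  [2..2]={B,T1}  "b"  orig:{B}
  [3..3]={A,B,S,T0}  "a"  orig:{A,B,S}
  [0..1]={A}  "ab"
  [1..2]={A,S}  "bb"
  [2..3]={A,C,S}  "ba"
  [0..2]=∅  "abb"
  [1..3]=∅  "bba"
  [0..3]={A,S}  "abba"

S ∈ T[0,3] ⇒ YES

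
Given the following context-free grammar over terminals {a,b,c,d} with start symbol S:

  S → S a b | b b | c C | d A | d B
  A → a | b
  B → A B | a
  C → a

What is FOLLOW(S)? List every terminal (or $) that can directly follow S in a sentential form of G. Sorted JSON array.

Compute FIRST by fixpoint:
pass 1:
  A via A→a: +{a}
  A via A→b: +{b}
  B via B→A B: +{a,b}
  C via C→a: +{a}
  S via S→b b: +{b}
  S via S→c C: +{c}
  S via S→d A: +{d}
  FIRST[S]={b,c,d}  FIRST[A]={a,b}  FIRST[B]={a,b}  FIRST[C]={a}
pass 2: — fixpoint
  FIRST[S]={b,c,d}  FIRST[A]={a,b}  FIRST[B]={a,b}  FIRST[C]={a}

FOLLOW iteration:
FOLLOW(S) := {$}
round 1:
  B→A B: FOLLOW(A) ⊇ FIRST(B) = {a,b}; new: +{a,b}
  S→S a b: FOLLOW(S) ⊇ FIRST(a) = {a}; new: +{a}
  S→c C: FOLLOW(C) ⊇ FOLLOW(S) ⊇ {$,a}; new: +{$,a}
  S→d A: FOLLOW(A) ⊇ FOLLOW(S) ⊇ {$,a}; new: +{$}
  S→d B: FOLLOW(B) ⊇ FOLLOW(S) ⊇ {$,a}; new: +{$,a}
  S: {$,a}  A: {$,a,b}  B: {$,a}  C: {$,a}
round 2: done
  S: {$,a}  A: {$,a,b}  B: {$,a}  C: {$,a}

FOLLOW(S) = ["$", "a"]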